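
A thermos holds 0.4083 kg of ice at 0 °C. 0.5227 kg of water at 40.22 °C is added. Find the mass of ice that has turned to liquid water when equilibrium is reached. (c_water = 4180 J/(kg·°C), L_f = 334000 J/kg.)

m_melted ≈ 0.263 kg

Heat available from the water dropping to 0 °C: 0.5227×4180×40.22 = 87876 J.
Melting all 0.4083 kg of ice would need 0.4083×334000 = 136372 J.
87876 J < 136372 J, so only part of the ice melts and the system sits at 0 °C.
m_melt = 87876 / L_f = 0.2631 kg.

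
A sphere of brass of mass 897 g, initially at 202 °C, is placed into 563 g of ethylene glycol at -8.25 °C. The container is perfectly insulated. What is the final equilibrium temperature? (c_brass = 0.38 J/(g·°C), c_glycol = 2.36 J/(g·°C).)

T_f ≈ 34.7 °C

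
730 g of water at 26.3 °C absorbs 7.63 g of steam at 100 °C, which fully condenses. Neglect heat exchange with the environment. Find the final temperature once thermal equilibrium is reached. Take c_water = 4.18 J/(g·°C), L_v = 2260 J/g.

T_f ≈ 32.7 °C

Net heat exchanged in the isolated system is zero:
steam→water at 100 °C releases m L_v = 7.63·2260 = 17244; condensed water 100 °C→T: 31.89(T − 100); original water: 3051.4(T − 26.3)
3083.3 T = 17244 + 3189.3 + 80252 = 100685
T ≈ 32.66 °C (< 100 °C, so full condensation is consistent).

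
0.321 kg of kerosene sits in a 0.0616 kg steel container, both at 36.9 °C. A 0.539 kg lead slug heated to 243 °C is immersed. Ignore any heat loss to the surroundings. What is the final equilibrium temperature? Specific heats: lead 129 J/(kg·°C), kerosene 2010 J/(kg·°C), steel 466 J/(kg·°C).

With ΣQ=0 the equilibrium temperature is the m·c-weighted mean:
T_f = (69.53·243 + 645.21·36.9 + 28.71·36.9) / (69.53 + 645.21 + 28.71)
    = 41764 / 743.45 ≈ 56.18 °C

T_f ≈ 56.2 °C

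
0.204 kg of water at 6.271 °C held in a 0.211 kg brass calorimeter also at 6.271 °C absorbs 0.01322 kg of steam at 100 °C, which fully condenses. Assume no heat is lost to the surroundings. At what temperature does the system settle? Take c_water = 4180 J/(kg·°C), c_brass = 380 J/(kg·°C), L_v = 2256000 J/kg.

T_f ≈ 41.7 °C

Conservation of energy gives ΣQ = 0:
latent heat released on condensation: 0.01322×2256000 = 29824; condensed water 100 °C→T: 55.26(T − 100); original water: 852.72(T − 6.271); cup: 80.18(T − 6.271)
988.16 T = 29824 + 5526 + 5850.2 = 41200
T ≈ 41.69 °C (< 100 °C, so full condensation is consistent).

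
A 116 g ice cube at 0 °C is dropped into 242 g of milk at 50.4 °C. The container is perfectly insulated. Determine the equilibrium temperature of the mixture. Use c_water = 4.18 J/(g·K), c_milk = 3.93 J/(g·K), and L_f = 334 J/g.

T_f ≈ 6.4 °C

Net heat exchanged in the isolated system is zero:
latent heat to melt: 116×334 = 38744; meltwater 0→T: 116×4.18×T = 484.88 T; milk cools: 242×3.93×(T − 50.4) = 951.06(T − 50.4)
1435.9 T = 47933 − 38744 = 9189.4
T ≈ 6.40 °C. Since T > 0 °C, the all-ice-melts assumption holds.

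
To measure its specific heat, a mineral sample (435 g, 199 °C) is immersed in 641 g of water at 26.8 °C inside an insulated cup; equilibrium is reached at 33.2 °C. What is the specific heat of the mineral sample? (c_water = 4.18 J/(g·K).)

m_s c (T_s − T_f) = m_water c_water (T_f − T_0):
435×c×(199 − 33.2) = 641×4.18×(33.2 − 26.8)
72123 c = 17148  ⇒  c ≈ 0.2378 J/(g·K)

c ≈ 0.238 J/(g·K)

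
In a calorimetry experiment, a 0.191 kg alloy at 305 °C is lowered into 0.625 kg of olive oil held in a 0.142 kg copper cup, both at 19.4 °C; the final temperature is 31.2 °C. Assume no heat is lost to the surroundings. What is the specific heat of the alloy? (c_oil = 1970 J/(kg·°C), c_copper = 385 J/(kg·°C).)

Taking heat into each body as positive, Σ m c ΔT = 0:
0.191×c×(31.2 − 305) + 0.625×1970×(31.2 − 19.4) + 0.142×385×(31.2 − 19.4) = 0
-52.3 c = -15174
c = -15174/-52.3 ≈ 290.2 J/(kg·°C)

c ≈ 290 J/(kg·°C)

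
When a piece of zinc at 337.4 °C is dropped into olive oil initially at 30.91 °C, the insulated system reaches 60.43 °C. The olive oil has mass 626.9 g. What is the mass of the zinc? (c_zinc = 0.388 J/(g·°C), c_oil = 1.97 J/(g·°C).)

Conservation of energy gives ΣQ = 0:
m×0.388×(60.43 − 337.4) + 626.9×1.97×(60.43 − 30.91) = 0
-107.46 m = -36457
m = -36457/-107.46 ≈ 339.2 g

m ≈ 339 g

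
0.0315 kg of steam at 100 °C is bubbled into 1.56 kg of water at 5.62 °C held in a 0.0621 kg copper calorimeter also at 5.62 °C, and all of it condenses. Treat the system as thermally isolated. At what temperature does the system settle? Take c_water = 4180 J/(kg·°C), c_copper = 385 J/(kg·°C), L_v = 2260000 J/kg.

Conservation of energy gives ΣQ = 0:
steam→water at 100 °C releases m L_v = 0.0315×2260000 = 71190; condensed water 100 °C→T: 131.67(T − 100); water warms: 1.56×4180×(T − 5.62) = 6520.8(T − 5.62); cup: 23.91(T − 5.62)
6676.4 T = 71190 + 13167 + 36781 = 121138
T ≈ 18.14 °C (< 100 °C, so full condensation is consistent).

T_f ≈ 18.1 °C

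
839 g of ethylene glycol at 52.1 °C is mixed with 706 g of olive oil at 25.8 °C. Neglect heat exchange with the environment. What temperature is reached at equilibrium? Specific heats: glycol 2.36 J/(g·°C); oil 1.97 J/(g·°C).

Let T be the final temperature. ΣQ_i = 0:
839·2.36·(T − 52.1) + 706·1.97·(T − 25.8) = 0
1980(T − 52.1) + 1390.8(T − 25.8) = 0
3370.9 T = 139043
T ≈ 41.25 °C

T_f ≈ 41.2 °C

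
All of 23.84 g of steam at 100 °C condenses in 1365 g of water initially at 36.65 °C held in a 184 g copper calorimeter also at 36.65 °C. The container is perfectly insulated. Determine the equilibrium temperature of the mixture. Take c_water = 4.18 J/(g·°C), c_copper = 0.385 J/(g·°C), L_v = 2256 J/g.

T_f ≈ 46.9 °C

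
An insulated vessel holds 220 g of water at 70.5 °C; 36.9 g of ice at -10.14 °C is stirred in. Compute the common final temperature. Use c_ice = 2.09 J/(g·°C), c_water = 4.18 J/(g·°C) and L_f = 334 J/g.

T_f ≈ 48.2 °C

Heat gained plus heat lost sum to zero:
warm ice to 0 °C: 36.9·2.09·(0 − (-10.14)) = 782.01
  fusion: m_ice L_f = 36.9·334 = 12325
  warm the meltwater: 154.24 T
  water cools: 220·4.18·(T − 70.5) = 919.6(T − 70.5)
1073.8 T = 64832 − 13107 = 51725
T ≈ 48.17 °C — above 0 °C, consistent with complete melting.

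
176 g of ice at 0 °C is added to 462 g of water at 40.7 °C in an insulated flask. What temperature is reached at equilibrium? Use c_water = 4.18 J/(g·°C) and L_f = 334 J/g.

Energy balance with sensible and latent terms:
fusion: m_ice L_f = 176·334 = 58784; meltwater 0→T: 176·4.18·T = 735.68 T; water: 1931.2(T − 40.7)
2666.8 T = 78598 − 58784 = 19814
T ≈ 7.43 °C (positive, so assuming full melt was valid).

T_f ≈ 7.4 °C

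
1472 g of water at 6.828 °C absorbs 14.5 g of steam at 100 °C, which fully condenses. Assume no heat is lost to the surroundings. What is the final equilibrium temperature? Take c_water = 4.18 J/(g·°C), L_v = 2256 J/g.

T_f ≈ 13.0 °C

Net heat exchanged in the isolated system is zero:
latent heat released on condensation: 14.5·2256 = 32712
  condensed water 100 °C→T: 60.61(T − 100)
  original water: 6153(T − 6.828)
6213.6 T = 32712 + 6061 + 42012 = 80785
T ≈ 13.00 °C, under the boiling point, so the assumption holds.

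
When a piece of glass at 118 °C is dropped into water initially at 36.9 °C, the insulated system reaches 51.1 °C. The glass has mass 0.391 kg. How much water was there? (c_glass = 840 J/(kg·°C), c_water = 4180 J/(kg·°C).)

Setting the total heat transfer to zero:
0.391·840·(51.1 − 118) + m·4180·(51.1 − 36.9) = 0
59356 m = 21973
m = 21973/59356 ≈ 0.3702 kg

m ≈ 0.37 kg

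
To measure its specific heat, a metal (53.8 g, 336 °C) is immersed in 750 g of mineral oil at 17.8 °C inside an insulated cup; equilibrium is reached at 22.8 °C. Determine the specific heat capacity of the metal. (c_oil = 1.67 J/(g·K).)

Setting the total heat transfer to zero:
53.8·c·(22.8 − 336) + 750·1.67·(22.8 − 17.8) = 0
-16850 c = -6262.5
c = -6262.5/-16850 ≈ 0.3717 J/(g·K)

c ≈ 0.372 J/(g·K)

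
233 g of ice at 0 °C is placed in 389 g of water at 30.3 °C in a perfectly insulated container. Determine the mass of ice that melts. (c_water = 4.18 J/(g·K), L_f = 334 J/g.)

m_melted ≈ 148 g

Water can give up m c ΔT = 389×4.18×30.3 = 49268 J before reaching 0 °C.
Melting all 233 g of ice would need 233×334 = 77822 J.
49268 J < 77822 J, so only part of the ice melts and the system sits at 0 °C.
m_melt = 49268 / L_f = 147.5 g.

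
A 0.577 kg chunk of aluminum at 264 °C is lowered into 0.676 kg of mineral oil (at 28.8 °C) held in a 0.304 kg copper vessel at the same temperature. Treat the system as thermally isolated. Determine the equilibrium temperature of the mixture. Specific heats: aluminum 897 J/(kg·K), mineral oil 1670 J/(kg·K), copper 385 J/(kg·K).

Energy conservation, ΣQ = 0:
0.577·897·(T − 264) + 0.676·1670·(T − 28.8) + 0.304·385·(T − 28.8) = 0
517.57(T − 264) + 1128.9(T − 28.8) + 117.04(T − 28.8) = 0
1763.5 T = 172522
T ≈ 97.83 °C

T_f ≈ 97.8 °C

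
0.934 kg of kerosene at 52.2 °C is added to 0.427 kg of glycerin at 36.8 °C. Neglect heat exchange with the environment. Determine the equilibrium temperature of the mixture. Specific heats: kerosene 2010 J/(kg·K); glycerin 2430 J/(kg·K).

Net heat exchanged in the isolated system is zero:
0.934·2010·(T − 52.2) + 0.427·2430·(T − 36.8) = 0
1877.3(T − 52.2) + 1037.6(T − 36.8) = 0
(1877.3 + 1037.6) T = 1877.3·52.2 + 1037.6·36.8
T = 136181 / 2914.9 = 46.7 °C

T_f ≈ 46.7 °C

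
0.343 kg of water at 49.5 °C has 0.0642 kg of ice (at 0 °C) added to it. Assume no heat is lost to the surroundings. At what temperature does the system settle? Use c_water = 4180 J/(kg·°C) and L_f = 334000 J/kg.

Sum of m c ΔT and latent-heat terms is zero:
melt ice: 0.0642×334000 = 21443; warm the meltwater: 268.36 T; water: 1433.7(T − 49.5)
1702.1 T = 70970 − 21443 = 49527
T ≈ 29.10 °C — above 0 °C, consistent with complete melting.

T_f ≈ 29.1 °C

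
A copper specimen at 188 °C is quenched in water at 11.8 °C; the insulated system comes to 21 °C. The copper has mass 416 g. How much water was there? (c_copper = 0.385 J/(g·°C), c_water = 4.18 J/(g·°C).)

m ≈ 696 g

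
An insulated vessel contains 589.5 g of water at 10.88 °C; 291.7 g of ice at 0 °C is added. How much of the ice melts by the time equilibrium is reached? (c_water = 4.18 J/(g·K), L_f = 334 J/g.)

m_melted ≈ 80.3 g

Cooling the water to 0 °C releases 589.5·4.18·10.88 = 26810 J.
Melting all 291.7 g of ice would need 291.7·334 = 97428 J.
Since 26810 < 97428 J, not all the ice melts; equilibrium is at 0 °C.
m_melt = 26810 / L_f = 80.27 g.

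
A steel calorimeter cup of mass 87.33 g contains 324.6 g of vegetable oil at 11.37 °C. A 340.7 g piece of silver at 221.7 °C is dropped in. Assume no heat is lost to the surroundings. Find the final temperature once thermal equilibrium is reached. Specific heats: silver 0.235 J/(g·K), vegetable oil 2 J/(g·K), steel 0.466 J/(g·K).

T_f ≈ 33.2 °C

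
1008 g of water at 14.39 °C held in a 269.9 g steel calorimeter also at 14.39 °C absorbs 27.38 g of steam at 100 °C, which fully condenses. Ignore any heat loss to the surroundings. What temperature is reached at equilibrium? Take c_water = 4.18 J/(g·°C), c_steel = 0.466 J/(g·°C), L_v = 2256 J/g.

T_f ≈ 30.5 °C

Heat gained plus heat lost sum to zero:
condense steam: −27.38·2256 = −61769; condensate cools 100→T: 27.38·4.18·(T − 100) = 114.45(T − 100); original water: 4213.4(T − 14.39); steel cup: 269.9·0.466·(T − 14.39) = 125.77(T − 14.39)
4453.7 T = 61769 + 11445 + 62441 = 135655
T ≈ 30.46 °C — below 100 °C, confirming all the steam condensed.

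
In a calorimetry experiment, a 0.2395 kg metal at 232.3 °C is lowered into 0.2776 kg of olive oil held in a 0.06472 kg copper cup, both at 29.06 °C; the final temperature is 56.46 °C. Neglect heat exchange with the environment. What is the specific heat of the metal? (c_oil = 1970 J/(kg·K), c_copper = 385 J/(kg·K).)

Heat gained plus heat lost sum to zero:
0.2395·c·(56.46 − 232.3) + 0.2776·1970·(56.46 − 29.06) + 0.06472·385·(56.46 − 29.06) = 0
-42.11 c = -15667
c = -15667/-42.11 ≈ 372 J/(kg·K)

c ≈ 372 J/(kg·K)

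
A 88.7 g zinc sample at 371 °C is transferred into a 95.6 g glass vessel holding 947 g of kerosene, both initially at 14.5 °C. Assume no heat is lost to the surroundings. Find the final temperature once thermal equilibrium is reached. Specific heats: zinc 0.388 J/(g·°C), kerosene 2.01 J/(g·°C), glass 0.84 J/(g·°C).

With ΣQ=0 the equilibrium temperature is the m·c-weighted mean:
T_f = (34.42*371 + 1903.5*14.5 + 80.3*14.5) / (34.42 + 1903.5 + 80.3)
    = 41533 / 2018.2 ≈ 20.58 °C

T_f ≈ 20.6 °C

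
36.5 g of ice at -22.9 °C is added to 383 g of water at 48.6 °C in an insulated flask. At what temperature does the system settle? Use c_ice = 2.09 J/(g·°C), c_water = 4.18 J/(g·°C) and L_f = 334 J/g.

T_f ≈ 36.4 °C

Energy balance with sensible and latent terms:
warm ice to 0 °C: 36.5·2.09·(0 − (-22.9)) = 1746.9
  fusion: m_ice L_f = 36.5·334 = 12191
  warm the meltwater: 152.57 T
  water cools: 383·4.18·(T − 48.6) = 1600.9(T − 48.6)
1753.5 T = 77806 − 13938 = 63868
T ≈ 36.42 °C (positive, so assuming full melt was valid).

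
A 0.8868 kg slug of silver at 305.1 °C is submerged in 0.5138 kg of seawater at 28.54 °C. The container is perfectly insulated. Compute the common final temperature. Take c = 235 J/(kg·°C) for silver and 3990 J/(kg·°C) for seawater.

T_f ≈ 54.1 °C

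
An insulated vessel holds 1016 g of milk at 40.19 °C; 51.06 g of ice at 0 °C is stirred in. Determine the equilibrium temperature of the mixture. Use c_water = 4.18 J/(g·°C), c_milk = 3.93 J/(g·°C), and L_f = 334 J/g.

T_f ≈ 34.1 °C

Let T be the final temperature. ΣQ_i = 0:
latent heat to melt: 51.06×334 = 17054; meltwater 0→T: 51.06×4.18×T = 213.43 T; milk: 3992.9(T − 40.19)
4206.3 T = 160474 − 17054 = 143420
T ≈ 34.10 °C — above 0 °C, consistent with complete melting.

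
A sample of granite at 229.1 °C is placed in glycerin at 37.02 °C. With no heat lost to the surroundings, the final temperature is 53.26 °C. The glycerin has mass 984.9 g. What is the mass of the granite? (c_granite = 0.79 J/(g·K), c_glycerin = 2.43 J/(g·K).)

m ≈ 280 g

Setting the total heat transfer to zero:
m×0.79×(53.26 − 229.1) + 984.9×2.43×(53.26 − 37.02) = 0
-138.91 m = -38867
m = -38867/-138.91 ≈ 279.8 g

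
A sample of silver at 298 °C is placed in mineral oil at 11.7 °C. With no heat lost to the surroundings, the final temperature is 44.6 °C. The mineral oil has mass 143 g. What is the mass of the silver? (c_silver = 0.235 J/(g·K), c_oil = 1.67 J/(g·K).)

Energy conservation, ΣQ = 0:
m×0.235×(44.6 − 298) + 143×1.67×(44.6 − 11.7) = 0
-59.55 m = -7856.8
m = -7856.8/-59.55 ≈ 131.9 g

m ≈ 132 g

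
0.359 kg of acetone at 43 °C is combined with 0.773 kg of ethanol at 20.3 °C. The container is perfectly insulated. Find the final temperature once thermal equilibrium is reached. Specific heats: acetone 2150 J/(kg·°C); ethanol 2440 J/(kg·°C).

T_f is the heat-capacity-weighted average of the initial temperatures:
T_f = (771.85*43 + 1886.1*20.3) / (771.85 + 1886.1)
    = 71478 / 2658 ≈ 26.89 °C

T_f ≈ 26.9 °C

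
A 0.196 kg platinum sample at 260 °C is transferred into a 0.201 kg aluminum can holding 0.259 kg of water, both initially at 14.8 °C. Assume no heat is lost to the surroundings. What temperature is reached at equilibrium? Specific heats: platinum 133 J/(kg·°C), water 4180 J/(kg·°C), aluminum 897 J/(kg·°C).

T_f ≈ 19.8 °C

T_f is the heat-capacity-weighted average of the initial temperatures:
T_f = (26.07*260 + 1082.6*14.8 + 180.3*14.8) / (26.07 + 1082.6 + 180.3)
    = 25469 / 1289 ≈ 19.76 °C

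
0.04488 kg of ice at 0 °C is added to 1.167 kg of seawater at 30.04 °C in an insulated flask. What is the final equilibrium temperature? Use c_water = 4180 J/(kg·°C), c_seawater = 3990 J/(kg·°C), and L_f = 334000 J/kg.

T_f ≈ 25.8 °C

Heat gained plus heat lost sum to zero:
latent heat to melt: 0.04488·334000 = 14990; warm the meltwater: 187.6 T; seawater cools: 1.167·3990·(T − 30.04) = 4656.3(T − 30.04)
4843.9 T = 139876 − 14990 = 124886
T ≈ 25.78 °C — above 0 °C, consistent with complete melting.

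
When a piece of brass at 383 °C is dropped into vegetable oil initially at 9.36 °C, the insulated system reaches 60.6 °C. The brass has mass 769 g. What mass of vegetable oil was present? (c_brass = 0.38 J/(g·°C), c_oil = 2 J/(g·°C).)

m ≈ 919 g

|Q_brass| = |Q_oil|:
769·0.38·(383 − 60.6) = m·2·(60.6 − 9.36)
102.48 m = 94212  ⇒  m ≈ 919.3 g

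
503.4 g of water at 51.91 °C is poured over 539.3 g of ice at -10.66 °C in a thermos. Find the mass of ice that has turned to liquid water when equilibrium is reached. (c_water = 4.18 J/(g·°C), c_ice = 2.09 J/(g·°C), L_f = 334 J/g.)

m_melted ≈ 291 g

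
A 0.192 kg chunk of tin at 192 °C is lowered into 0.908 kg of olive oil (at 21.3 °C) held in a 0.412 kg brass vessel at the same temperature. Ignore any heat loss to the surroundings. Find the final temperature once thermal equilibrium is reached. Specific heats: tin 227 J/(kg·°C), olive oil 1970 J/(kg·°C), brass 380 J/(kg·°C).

T_f ≈ 25.0 °C

Setting the total heat transfer to zero:
0.192*227*(T − 192) + 0.908*1970*(T − 21.3) + 0.412*380*(T − 21.3) = 0
1988.9 T = 49803
T ≈ 25.04 °C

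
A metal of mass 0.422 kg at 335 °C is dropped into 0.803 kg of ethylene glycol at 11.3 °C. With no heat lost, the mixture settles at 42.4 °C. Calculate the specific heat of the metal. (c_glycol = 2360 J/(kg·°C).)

Heat lost by the metal = heat gained by the glycol:
0.422×c×(335 − 42.4) = 0.803×2360×(42.4 − 11.3)
123.48 c = 58937  ⇒  c ≈ 477.3 J/(kg·°C)

c ≈ 477 J/(kg·°C)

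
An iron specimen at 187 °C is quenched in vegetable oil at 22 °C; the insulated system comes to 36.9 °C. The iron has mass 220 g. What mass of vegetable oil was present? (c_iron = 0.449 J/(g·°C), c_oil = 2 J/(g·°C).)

m ≈ 498 g

Heat lost by the iron = heat gained by the oil:
220×0.449×(187 − 36.9) = m×2×(36.9 − 22)
29.8 m = 14827  ⇒  m ≈ 497.5 g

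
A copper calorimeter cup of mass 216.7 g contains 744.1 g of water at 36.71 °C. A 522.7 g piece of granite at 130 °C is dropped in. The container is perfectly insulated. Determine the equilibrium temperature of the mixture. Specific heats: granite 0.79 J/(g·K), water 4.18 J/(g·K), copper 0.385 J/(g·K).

T_f ≈ 47.4 °C

Heat gained plus heat lost sum to zero:
522.7·0.79·(T − 130) + 744.1·4.18·(T − 36.71) + 216.7·0.385·(T − 36.71) = 0
412.93(T − 130) + 3110.3(T − 36.71) + 83.43(T − 36.71) = 0
(412.93 + 3110.3 + 83.43) T = 412.93·130 + 3110.3·36.71 + 83.43·36.71
T ≈ 47.39 °C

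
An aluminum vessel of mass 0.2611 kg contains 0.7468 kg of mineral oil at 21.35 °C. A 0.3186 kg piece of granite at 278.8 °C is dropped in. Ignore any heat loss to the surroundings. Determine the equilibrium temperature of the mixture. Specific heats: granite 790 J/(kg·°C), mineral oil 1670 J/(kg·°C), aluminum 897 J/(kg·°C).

T_f ≈ 58.7 °C

Conservation of energy gives ΣQ = 0:
0.3186*790*(T − 278.8) + 0.7468*1670*(T − 21.35) + 0.2611*897*(T − 21.35) = 0
1733.1 T = 101799
T = 101799/1733.1 ≈ 58.74 °C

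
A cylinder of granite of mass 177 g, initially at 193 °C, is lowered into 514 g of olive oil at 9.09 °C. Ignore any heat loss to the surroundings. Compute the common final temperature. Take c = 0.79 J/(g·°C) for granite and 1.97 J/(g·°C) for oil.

Heat gained plus heat lost sum to zero:
177·0.79·(T − 193) + 514·1.97·(T − 9.09) = 0
139.83(T − 193) + 1012.6(T − 9.09) = 0
1152.4 T = 36192
T ≈ 31.41 °C

T_f ≈ 31.4 °C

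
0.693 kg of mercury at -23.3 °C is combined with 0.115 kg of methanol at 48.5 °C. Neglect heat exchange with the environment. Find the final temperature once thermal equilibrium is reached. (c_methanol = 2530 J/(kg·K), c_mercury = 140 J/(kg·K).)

Set heat shed by the hot body equal to heat absorbed by the cold body:
0.115·2530·(48.5 − T) = 0.693·140·(T − (-23.3))
290.95(48.5 − T) = 97.02(T − (-23.3))
387.97 T = 11851  ⇒  T ≈ 30.54 °C

T_f ≈ 30.5 °C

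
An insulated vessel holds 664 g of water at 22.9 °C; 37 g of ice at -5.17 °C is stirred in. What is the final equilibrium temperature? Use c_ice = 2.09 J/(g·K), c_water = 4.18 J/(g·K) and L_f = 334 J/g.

Net heat exchanged in the isolated system is zero:
ice -5.17→0 °C: 37·2.09·5.17 = 399.8; melt ice: 37·334 = 12358; warm the meltwater: 154.66 T; water: 2775.5(T − 22.9)
2930.2 T = 63559 − 12758 = 50802
T ≈ 17.34 °C (positive, so assuming full melt was valid).

T_f ≈ 17.3 °C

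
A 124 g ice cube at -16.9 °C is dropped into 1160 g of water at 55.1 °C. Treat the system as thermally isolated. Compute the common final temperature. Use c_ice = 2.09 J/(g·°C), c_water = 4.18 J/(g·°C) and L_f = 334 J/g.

T_f ≈ 41.2 °C

Let T be the final temperature. ΣQ_i = 0:
ice -16.9→0 °C: 124·2.09·16.9 = 4379.8; fusion: m_ice L_f = 124·334 = 41416; warm the meltwater: 518.32 T; water: 4848.8(T − 55.1)
5367.1 T = 267169 − 45796 = 221373
T ≈ 41.25 °C — above 0 °C, consistent with complete melting.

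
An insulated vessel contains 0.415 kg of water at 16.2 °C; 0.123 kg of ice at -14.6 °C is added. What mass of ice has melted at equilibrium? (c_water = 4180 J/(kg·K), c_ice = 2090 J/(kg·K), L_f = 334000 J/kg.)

Heat available from the water dropping to 0 °C: 0.415·4180·16.2 = 28102 J.
Of that, 0.123·2090·14.6 = 3753.2 J goes to bring the ice to 0 °C, leaving 24349 J.
Melting all 0.123 kg of ice would need 0.123·334000 = 41082 J.
24349 J < 41082 J, so only part of the ice melts and the system sits at 0 °C.
m_melted·334000 = 24349  ⇒  m_melted ≈ 0.0729 kg.

m_melted ≈ 0.0729 kg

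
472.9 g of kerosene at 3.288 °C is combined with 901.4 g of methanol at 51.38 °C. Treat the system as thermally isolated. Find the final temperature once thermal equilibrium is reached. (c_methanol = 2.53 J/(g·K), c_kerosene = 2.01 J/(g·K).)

T_f ≈ 37.2 °C

T_f = Σ m_i c_i T_i / Σ m_i c_i:
T_f = (2280.5×51.38 + 950.53×3.288) / (2280.5 + 950.53)
    = 120300 / 3231.1 ≈ 37.23 °C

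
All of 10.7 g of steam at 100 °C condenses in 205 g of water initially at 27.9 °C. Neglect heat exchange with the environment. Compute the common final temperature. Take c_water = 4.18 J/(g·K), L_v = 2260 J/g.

T_f ≈ 58.3 °C

Let T be the final temperature. ΣQ_i = 0:
condense steam: −10.7×2260 = −24182; condensate cools 100→T: 10.7×4.18×(T − 100) = 44.73(T − 100); original water: 856.9(T − 27.9)
901.63 T = 24182 + 4472.6 + 23908 = 52562
T ≈ 58.30 °C — below 100 °C, confirming all the steam condensed.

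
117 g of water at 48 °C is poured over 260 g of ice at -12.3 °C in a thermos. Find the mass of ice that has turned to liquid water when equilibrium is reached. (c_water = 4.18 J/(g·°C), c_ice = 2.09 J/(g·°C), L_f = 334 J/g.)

Water can give up m c ΔT = 117·4.18·48 = 23475 J before reaching 0 °C.
Of that, 260·2.09·12.3 = 6683.8 J goes to bring the ice to 0 °C, leaving 16791 J.
Melting all 260 g of ice would need 260·334 = 86840 J.
16791 J < 86840 J, so only part of the ice melts and the system sits at 0 °C.
Mass melted = 16791/334 ≈ 50.27 g.

m_melted ≈ 50.3 g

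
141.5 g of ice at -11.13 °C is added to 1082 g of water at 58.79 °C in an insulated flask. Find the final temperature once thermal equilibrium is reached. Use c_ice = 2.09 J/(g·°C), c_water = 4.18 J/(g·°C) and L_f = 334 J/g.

Energy conservation, ΣQ = 0:
warm ice to 0 °C: 141.5·2.09·(0 − (-11.13)) = 3291.5; melt ice: 141.5·334 = 47261; warm the meltwater: 591.47 T; water cools: 1082·4.18·(T − 58.79) = 4522.8(T − 58.79)
5114.2 T = 265893 − 50553 = 215341
T ≈ 42.11 °C (positive, so assuming full melt was valid).

T_f ≈ 42.1 °C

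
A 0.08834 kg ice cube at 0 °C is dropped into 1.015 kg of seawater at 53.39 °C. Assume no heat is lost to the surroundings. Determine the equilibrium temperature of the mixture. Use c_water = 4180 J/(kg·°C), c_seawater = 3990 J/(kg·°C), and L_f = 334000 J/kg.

Energy balance with sensible and latent terms:
fusion: m_ice L_f = 0.08834×334000 = 29506
  warm the meltwater: 369.26 T
  seawater: 4049.8(T − 53.39)
4419.1 T = 216221 − 29506 = 186716
T ≈ 42.25 °C. Since T > 0 °C, the all-ice-melts assumption holds.

T_f ≈ 42.3 °C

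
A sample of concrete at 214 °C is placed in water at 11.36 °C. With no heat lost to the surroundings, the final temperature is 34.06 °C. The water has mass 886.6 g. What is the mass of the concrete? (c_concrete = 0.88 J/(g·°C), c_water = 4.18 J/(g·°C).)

Setting the total heat transfer to zero:
m·0.88·(34.06 − 214) + 886.6·4.18·(34.06 − 11.36) = 0
-158.35 m = -84126
m = -84126/-158.35 ≈ 531.3 g

m ≈ 531 g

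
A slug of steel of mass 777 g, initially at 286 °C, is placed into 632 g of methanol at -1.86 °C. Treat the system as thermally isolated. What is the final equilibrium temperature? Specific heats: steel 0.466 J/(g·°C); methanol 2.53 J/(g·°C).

T_f ≈ 51.3 °C

T_f is the heat-capacity-weighted average of the initial temperatures:
T_f = (362.08·286 + 1599·(-1.86)) / (362.08 + 1599)
    = 100581 / 1961 ≈ 51.29 °C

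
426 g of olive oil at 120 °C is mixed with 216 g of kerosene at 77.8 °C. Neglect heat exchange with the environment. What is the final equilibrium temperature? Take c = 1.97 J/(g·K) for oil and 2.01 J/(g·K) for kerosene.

T_f ≈ 105.6 °C

Set heat shed by the hot body equal to heat absorbed by the cold body:
426*1.97*(120 − T) = 216*2.01*(T − 77.8)
839.22(120 − T) = 434.16(T − 77.8)
1273.4 T = 134484  ⇒  T ≈ 105.61 °C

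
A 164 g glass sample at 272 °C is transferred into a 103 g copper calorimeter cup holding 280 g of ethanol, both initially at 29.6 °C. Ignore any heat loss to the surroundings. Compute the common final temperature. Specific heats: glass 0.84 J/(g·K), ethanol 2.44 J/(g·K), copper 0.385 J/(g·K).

Let T be the final temperature. ΣQ_i = 0:
164×0.84×(T − 272) + 280×2.44×(T − 29.6) + 103×0.385×(T − 29.6) = 0
137.76(T − 272) + 683.2(T − 29.6) + 39.66(T − 29.6) = 0
860.61 T = 58867
T = 58867/860.61 ≈ 68.40 °C

T_f ≈ 68.4 °C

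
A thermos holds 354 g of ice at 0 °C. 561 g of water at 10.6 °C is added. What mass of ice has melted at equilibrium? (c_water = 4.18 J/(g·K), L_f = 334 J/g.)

m_melted ≈ 74.4 g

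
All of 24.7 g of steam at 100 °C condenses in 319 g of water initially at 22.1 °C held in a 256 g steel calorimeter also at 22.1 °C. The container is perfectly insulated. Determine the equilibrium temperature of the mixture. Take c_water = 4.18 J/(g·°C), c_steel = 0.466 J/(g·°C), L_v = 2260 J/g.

T_f ≈ 63.1 °C

Heat gained plus heat lost sum to zero:
steam→water at 100 °C releases m L_v = 24.7×2260 = 55822
  condensed water 100 °C→T: 103.25(T − 100)
  original water: 1333.4(T − 22.1)
  steel cup: 256×0.466×(T − 22.1) = 119.3(T − 22.1)
1556 T = 55822 + 10325 + 32105 = 98252
T ≈ 63.15 °C (< 100 °C, so full condensation is consistent).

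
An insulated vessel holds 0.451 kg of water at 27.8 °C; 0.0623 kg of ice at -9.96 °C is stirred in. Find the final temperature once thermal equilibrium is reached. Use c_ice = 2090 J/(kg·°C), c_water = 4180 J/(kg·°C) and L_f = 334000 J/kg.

Net heat exchanged in the isolated system is zero:
ice -9.96→0 °C: 0.0623·2090·9.96 = 1296.9
  melt ice: 0.0623·334000 = 20808
  warm the meltwater: 260.41 T
  water: 1885.2(T − 27.8)
2145.6 T = 52408 − 22105 = 30303
T ≈ 14.12 °C (positive, so assuming full melt was valid).

T_f ≈ 14.1 °C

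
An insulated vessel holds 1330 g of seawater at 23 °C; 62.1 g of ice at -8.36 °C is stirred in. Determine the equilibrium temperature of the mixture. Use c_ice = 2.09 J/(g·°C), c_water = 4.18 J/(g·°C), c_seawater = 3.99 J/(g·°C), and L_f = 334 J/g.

T_f ≈ 18.0 °C

Taking heat into each body as positive, Σ m c ΔT = 0:
ice -8.36→0 °C: 62.1·2.09·8.36 = 1085; latent heat to melt: 62.1·334 = 20741; meltwater 0→T: 62.1·4.18·T = 259.58 T; seawater cools: 1330·3.99·(T − 23) = 5306.7(T − 23)
5566.3 T = 122054 − 21826 = 100228
T ≈ 18.01 °C (positive, so assuming full melt was valid).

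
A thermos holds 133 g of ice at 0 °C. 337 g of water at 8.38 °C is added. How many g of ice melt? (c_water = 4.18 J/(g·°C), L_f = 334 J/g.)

Heat available from the water dropping to 0 °C: 337×4.18×8.38 = 11805 J.
Fully melting the ice requires m_ice L_f = 133×334 = 44422 J.
11805 J < 44422 J, so only part of the ice melts and the system sits at 0 °C.
Mass melted = 11805/334 ≈ 35.34 g.

m_melted ≈ 35.3 g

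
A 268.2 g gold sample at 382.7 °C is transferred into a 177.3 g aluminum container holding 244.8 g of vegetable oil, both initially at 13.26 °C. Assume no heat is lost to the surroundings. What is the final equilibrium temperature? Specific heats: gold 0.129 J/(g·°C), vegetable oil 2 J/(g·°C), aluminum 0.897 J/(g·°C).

Net heat exchanged in the isolated system is zero:
268.2×0.129×(T − 382.7) + 244.8×2×(T − 13.26) + 177.3×0.897×(T − 13.26) = 0
34.6(T − 382.7) + 489.6(T − 13.26) + 159.04(T − 13.26) = 0
683.24 T = 21842
T = 21842 / 683.24 = 32 °C

T_f ≈ 32.0 °C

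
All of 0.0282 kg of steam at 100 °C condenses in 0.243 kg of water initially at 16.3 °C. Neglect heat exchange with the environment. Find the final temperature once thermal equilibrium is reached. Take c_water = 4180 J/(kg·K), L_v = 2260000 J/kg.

T_f ≈ 81.2 °C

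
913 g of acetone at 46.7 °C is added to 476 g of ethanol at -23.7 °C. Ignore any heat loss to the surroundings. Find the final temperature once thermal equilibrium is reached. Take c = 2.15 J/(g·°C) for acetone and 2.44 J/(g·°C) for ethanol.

T_f ≈ 20.5 °C

Let T be the final temperature. ΣQ_i = 0:
913*2.15*(T − 46.7) + 476*2.44*(T − (-23.7)) = 0
(1962.9 + 1161.4) T = 1962.9*46.7 + 1161.4*(-23.7)
T = 64144/3124.4 ≈ 20.53 °C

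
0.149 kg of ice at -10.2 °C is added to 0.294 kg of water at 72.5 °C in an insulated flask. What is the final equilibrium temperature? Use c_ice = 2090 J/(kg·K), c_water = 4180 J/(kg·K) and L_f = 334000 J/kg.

Energy balance with sensible and latent terms:
warm ice to 0 °C: 0.149×2090×(0 − (-10.2)) = 3176.4; fusion: m_ice L_f = 0.149×334000 = 49766; warm the meltwater: 622.82 T; water cools: 0.294×4180×(T − 72.5) = 1228.9(T − 72.5)
1851.7 T = 89097 − 52942 = 36154
T ≈ 19.52 °C (positive, so assuming full melt was valid).

T_f ≈ 19.5 °C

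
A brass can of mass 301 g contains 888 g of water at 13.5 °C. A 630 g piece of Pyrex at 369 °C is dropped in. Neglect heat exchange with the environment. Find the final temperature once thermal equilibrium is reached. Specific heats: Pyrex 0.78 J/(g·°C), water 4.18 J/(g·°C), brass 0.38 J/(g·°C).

Conservation of energy gives ΣQ = 0:
630*0.78*(T − 369) + 888*4.18*(T − 13.5) + 301*0.38*(T − 13.5) = 0
491.4(T − 369) + 3711.8(T − 13.5) + 114.38(T − 13.5) = 0
(491.4 + 3711.8 + 114.38) T = 491.4*369 + 3711.8*13.5 + 114.38*13.5
T = 232981/4317.6 ≈ 53.96 °C

T_f ≈ 54.0 °C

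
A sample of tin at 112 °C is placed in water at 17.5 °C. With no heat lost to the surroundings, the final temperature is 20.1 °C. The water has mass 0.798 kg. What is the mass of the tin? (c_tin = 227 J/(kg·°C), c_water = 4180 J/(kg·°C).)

m ≈ 0.416 kg

Energy conservation, ΣQ = 0:
m·227·(20.1 − 112) + 0.798·4180·(20.1 − 17.5) = 0
-20861 m = -8672.7
m = -8672.7/-20861 ≈ 0.4157 kg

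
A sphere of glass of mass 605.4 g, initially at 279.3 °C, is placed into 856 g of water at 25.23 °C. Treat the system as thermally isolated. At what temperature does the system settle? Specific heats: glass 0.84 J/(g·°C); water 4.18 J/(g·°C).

T_f ≈ 56.8 °C

Conservation of energy gives ΣQ = 0:
605.4×0.84×(T − 279.3) + 856×4.18×(T − 25.23) = 0
508.54(T − 279.3) + 3578.1(T − 25.23) = 0
4086.6 T = 232309
T = 232309 / 4086.6 = 56.8 °C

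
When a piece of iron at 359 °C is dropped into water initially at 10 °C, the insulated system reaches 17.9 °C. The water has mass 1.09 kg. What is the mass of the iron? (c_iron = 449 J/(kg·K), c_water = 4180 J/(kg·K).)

m ≈ 0.235 kg

|Q_iron| = |Q_water|:
m×449×(359 − 17.9) = 1.09×4180×(17.9 − 10)
153154 m = 35994  ⇒  m ≈ 0.235 kg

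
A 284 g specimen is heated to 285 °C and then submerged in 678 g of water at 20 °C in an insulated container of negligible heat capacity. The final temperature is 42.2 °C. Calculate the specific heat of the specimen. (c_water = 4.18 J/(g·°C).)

c ≈ 0.912 J/(g·°C)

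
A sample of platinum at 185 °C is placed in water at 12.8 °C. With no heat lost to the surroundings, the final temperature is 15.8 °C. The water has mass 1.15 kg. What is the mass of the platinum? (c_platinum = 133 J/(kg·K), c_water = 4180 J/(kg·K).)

m ≈ 0.641 kg

Net heat exchanged in the isolated system is zero:
m·133·(15.8 − 185) + 1.15·4180·(15.8 − 12.8) = 0
-22504 m = -14421
m = -14421/-22504 ≈ 0.6408 kg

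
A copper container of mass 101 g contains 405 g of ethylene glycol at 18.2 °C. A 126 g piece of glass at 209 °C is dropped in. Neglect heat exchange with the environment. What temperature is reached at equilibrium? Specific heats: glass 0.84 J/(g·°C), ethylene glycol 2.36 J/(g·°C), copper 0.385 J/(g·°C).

T_f ≈ 36.5 °C

Let T be the final temperature. ΣQ_i = 0:
126×0.84×(T − 209) + 405×2.36×(T − 18.2) + 101×0.385×(T − 18.2) = 0
105.84(T − 209) + 955.8(T − 18.2) + 38.88(T − 18.2) = 0
(105.84 + 955.8 + 38.88) T = 105.84×209 + 955.8×18.2 + 38.88×18.2
T ≈ 36.55 °C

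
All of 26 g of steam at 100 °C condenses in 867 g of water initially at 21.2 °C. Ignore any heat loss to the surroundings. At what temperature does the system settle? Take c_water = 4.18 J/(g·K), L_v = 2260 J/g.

T_f ≈ 39.2 °C

Let T be the final temperature. ΣQ_i = 0:
latent heat released on condensation: 26×2260 = 58760
  condensate cools 100→T: 26×4.18×(T − 100) = 108.68(T − 100)
  water warms: 867×4.18×(T − 21.2) = 3624.1(T − 21.2)
3732.7 T = 58760 + 10868 + 76830 = 146458
T ≈ 39.24 °C, under the boiling point, so the assumption holds.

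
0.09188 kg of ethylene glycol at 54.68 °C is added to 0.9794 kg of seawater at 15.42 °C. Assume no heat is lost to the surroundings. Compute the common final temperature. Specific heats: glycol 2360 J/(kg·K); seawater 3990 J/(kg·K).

T_f is the heat-capacity-weighted average of the initial temperatures:
T_f = (216.84×54.68 + 3907.8×15.42) / (216.84 + 3907.8)
    = 72115 / 4124.6 ≈ 17.48 °C

T_f ≈ 17.5 °C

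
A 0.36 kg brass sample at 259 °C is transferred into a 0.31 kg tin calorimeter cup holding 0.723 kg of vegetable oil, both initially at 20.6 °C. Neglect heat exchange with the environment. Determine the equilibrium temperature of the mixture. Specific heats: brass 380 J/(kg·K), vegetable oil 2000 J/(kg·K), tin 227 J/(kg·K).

T_f ≈ 40.3 °C

Conservation of energy gives ΣQ = 0:
0.36·380·(T − 259) + 0.723·2000·(T − 20.6) + 0.31·227·(T − 20.6) = 0
136.8(T − 259) + 1446(T − 20.6) + 70.37(T − 20.6) = 0
1653.2 T = 66668
T = 66668/1653.2 ≈ 40.33 °C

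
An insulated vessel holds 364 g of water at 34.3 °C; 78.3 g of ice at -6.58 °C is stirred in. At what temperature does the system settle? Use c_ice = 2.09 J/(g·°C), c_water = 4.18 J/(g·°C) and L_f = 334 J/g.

T_f ≈ 13.5 °C

Setting the total heat transfer to zero:
ice -6.58→0 °C: 78.3·2.09·6.58 = 1076.8
  latent heat to melt: 78.3·334 = 26152
  warm the meltwater: 327.29 T
  water: 1521.5(T − 34.3)
1848.8 T = 52188 − 27229 = 24959
T ≈ 13.50 °C (positive, so assuming full melt was valid).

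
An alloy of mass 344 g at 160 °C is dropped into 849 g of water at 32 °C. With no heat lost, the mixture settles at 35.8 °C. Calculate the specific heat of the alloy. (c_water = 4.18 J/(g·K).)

Heat lost by the alloy = heat gained by the water:
344×c×(160 − 35.8) = 849×4.18×(35.8 − 32)
42725 c = 13486  ⇒  c ≈ 0.3156 J/(g·K)

c ≈ 0.316 J/(g·K)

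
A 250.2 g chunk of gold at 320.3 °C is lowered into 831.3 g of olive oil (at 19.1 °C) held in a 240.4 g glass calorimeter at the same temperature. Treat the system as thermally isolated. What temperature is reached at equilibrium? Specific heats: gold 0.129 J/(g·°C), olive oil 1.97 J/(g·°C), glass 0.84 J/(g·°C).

With ΣQ=0 the equilibrium temperature is the m·c-weighted mean:
T_f = (32.28×320.3 + 1637.7×19.1 + 201.94×19.1) / (32.28 + 1637.7 + 201.94)
    = 45474 / 1871.9 ≈ 24.29 °C

T_f ≈ 24.3 °C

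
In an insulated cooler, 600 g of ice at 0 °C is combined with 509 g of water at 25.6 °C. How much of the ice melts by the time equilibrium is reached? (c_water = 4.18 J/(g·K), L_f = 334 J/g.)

m_melted ≈ 163 g

Cooling the water to 0 °C releases 509×4.18×25.6 = 54467 J.
Fully melting the ice requires m_ice L_f = 600×334 = 200400 J.
Since 54467 < 200400 J, not all the ice melts; equilibrium is at 0 °C.
m_melted×334 = 54467  ⇒  m_melted ≈ 163.1 g.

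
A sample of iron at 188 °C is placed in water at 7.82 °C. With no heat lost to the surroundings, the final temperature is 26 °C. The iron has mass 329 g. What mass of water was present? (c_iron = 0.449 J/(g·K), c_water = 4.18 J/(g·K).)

Energy conservation, ΣQ = 0:
329·0.449·(26 − 188) + m·4.18·(26 − 7.82) = 0
75.99 m = 23931
m = 23931/75.99 ≈ 314.9 g

m ≈ 315 g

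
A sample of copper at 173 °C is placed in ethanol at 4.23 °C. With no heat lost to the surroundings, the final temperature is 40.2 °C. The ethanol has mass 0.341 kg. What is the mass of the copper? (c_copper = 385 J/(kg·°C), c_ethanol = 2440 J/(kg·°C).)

Let T be the final temperature. ΣQ_i = 0:
m×385×(40.2 − 173) + 0.341×2440×(40.2 − 4.23) = 0
-51128 m = -29928
m = -29928/-51128 ≈ 0.5854 kg

m ≈ 0.585 kg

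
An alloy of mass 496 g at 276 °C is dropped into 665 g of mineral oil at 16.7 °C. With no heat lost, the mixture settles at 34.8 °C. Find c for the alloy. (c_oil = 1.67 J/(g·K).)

c ≈ 0.168 J/(g·K)

Setting the total heat transfer to zero:
496×c×(34.8 − 276) + 665×1.67×(34.8 − 16.7) = 0
-119635 c = -20101
c = -20101/-119635 ≈ 0.168 J/(g·K)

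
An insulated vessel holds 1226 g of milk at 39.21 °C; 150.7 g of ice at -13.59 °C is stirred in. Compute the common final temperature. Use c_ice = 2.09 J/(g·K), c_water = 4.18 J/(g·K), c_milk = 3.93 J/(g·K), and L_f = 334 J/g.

T_f ≈ 24.7 °C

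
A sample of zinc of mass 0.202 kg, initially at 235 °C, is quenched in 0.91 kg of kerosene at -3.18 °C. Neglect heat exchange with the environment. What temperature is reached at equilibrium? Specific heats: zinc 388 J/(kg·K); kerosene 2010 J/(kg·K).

T_f ≈ 6.6 °C

|Q_zinc| = |Q_kerosene|:
0.202·388·(235 − T) = 0.91·2010·(T − (-3.18))
78.38(235 − T) = 1829.1(T − (-3.18))
1907.5 T = 12602  ⇒  T ≈ 6.61 °C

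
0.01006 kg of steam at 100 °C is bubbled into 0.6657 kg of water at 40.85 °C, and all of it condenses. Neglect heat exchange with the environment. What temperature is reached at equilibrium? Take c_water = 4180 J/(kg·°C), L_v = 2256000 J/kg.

T_f ≈ 49.8 °C

Energy balance with sensible and latent terms:
steam→water at 100 °C releases m L_v = 0.01006×2256000 = 22695; condensed water 100 °C→T: 42.05(T − 100); original water: 2782.6(T − 40.85)
2824.7 T = 22695 + 4205.1 + 113670 = 140571
T ≈ 49.77 °C — below 100 °C, confirming all the steam condensed.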